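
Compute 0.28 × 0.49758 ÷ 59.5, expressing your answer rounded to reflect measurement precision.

0.0023

0.28 × 0.49758 ÷ 59.5 = 0.00234155294118…
Multiplication/division keeps the fewest significant figures: 0.28 → 2 s.f., 0.49758 → 5 s.f., 59.5 → 3 s.f.; limit is 2.
Rounded to 2 significant figures: 0.0023.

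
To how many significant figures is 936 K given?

936: every digit is nonzero and significant.

3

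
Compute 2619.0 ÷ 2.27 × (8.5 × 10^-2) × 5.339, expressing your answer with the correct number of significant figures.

2619.0 ÷ 2.27 × (8.5 × 10^-2) × 5.339 = 523.586557269…
Multiplication/division keeps the fewest significant figures: 2619.0 → 5 s.f., 2.27 → 3 s.f., 8.5 × 10^-2 → 2 s.f., 5.339 → 4 s.f.; limit is 2.
Rounded to 2 significant figures: 5.2 × 10^2.

5.2 × 10^2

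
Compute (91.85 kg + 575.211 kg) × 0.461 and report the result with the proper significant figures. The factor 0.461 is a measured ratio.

308 kg

91.85 kg + 575.211 kg = 667.061 kg; the sum is limited to 2 decimal places (5 s.f.).
Carrying full precision, 667.061 × 0.461 = 307.515121 kg; 0.461 has 3 s.f., so the result keeps min(5, 3) = 3 s.f.
Rounded to 3 significant figures: 308 kg.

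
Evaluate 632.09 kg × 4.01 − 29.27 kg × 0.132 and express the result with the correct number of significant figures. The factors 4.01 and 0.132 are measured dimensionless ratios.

2.53 × 10^3 kg

632.09 × 4.01 = 2534.6809 → 2.53 × 10^3 kg (3 s.f., last digit at the 10^1 place).
29.27 × 0.132 = 3.86364 → 3.86 kg (3 s.f., last digit at the 10^-2 place).
Difference: 2530.81726 kg; keep the coarser place, 10^1.
Result: 2.53 × 10^3 kg.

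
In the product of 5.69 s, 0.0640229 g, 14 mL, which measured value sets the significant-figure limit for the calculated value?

5.69 s → 3 s.f.; 0.0640229 g → 6 s.f.; 14 mL → 2 s.f.
The fewest is 2 significant figures, from 14 mL.

14 mL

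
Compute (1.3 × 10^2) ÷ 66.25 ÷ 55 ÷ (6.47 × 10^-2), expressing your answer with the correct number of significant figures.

(1.3 × 10^2) ÷ 66.25 ÷ 55 ÷ (6.47 × 10^-2) = 0.551430139369…
Multiplication/division keeps the fewest significant figures: 1.3 × 10^2 → 2 s.f., 66.25 → 4 s.f., 55 → 2 s.f., 6.47 × 10^-2 → 3 s.f.; limit is 2.
Rounded to 2 significant figures: 0.55.

0.55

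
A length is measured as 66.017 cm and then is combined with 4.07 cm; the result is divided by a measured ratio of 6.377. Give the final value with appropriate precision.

66.017 cm + 4.07 cm = 70.087 cm; the sum is limited to 2 decimal places (4 s.f.).
Carrying full precision, 70.087 ÷ 6.377 = 10.9905911871… cm; 6.377 has 4 s.f., so the result keeps min(4, 4) = 4 s.f.
Rounded to 4 significant figures: 10.99 cm.

10.99 cm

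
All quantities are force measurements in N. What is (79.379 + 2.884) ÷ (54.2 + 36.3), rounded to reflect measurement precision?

0.909

79.379 + 2.884 = 82.263, limited to 3 d.p. → 5 s.f.; 54.2 + 36.3 = 90.5, limited to 1 d.p. → 3 s.f.
Carrying full precision, 82.263 ÷ 90.5 = 0.908983425414…; keep min(5, 3) = 3 s.f.
Rounded to 3 significant figures: 0.909.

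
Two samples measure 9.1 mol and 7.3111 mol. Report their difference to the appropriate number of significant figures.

9.1 mol − 7.3111 mol = 1.7889 mol.
Addition/subtraction keeps the fewest decimal places: 9.1 → 1 decimal place, 7.3111 → 4 decimal places; limit is 1.
Rounded to 1 decimal place: 1.8 mol.

1.8 mol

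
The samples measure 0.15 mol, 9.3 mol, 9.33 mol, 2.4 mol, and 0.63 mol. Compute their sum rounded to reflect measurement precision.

21.8 mol

0.15 mol + 9.3 mol + 9.33 mol + 2.4 mol + 0.63 mol = 21.81 mol.
Addition/subtraction keeps the fewest decimal places: 0.15 → 2 decimal places, 9.3 → 1 decimal place, 9.33 → 2 decimal places, 2.4 → 1 decimal place, 0.63 → 2 decimal places; limit is 1.
Rounded to 1 decimal place: 21.8 mol.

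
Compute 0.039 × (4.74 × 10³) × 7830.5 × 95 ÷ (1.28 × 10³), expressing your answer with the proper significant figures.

1.1 × 10⁵

0.039 × (4.74 × 10³) × 7830.5 × 95 ÷ (1.28 × 10³) = 107435.071758…
Multiplication/division keeps the fewest significant figures: 0.039 → 2 s.f., 4.74 × 10³ → 3 s.f., 7830.5 → 5 s.f., 95 → 2 s.f., 1.28 × 10³ → 3 s.f.; limit is 2.
Rounded to 2 significant figures: 1.1 × 10⁵.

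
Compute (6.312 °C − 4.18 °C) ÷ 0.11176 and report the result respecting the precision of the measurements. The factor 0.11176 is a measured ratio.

19.1 °C

6.312 °C − 4.18 °C = 2.132 °C; the difference is limited to 2 decimal places (3 s.f.).
Carrying full precision, 2.132 ÷ 0.11176 = 19.0765926986… °C; 0.11176 has 5 s.f., so the result keeps min(3, 5) = 3 s.f.
Rounded to 3 significant figures: 19.1 °C.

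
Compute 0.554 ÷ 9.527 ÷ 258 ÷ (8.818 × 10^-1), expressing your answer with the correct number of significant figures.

2.56 × 10^-4

0.554 ÷ 9.527 ÷ 258 ÷ (8.818 × 10^-1) = 0.000255601735949…
Multiplication/division keeps the fewest significant figures: 0.554 → 3 s.f., 9.527 → 4 s.f., 258 → 3 s.f., 8.818 × 10^-1 → 4 s.f.; limit is 3.
Rounded to 3 significant figures: 2.56 × 10^-4.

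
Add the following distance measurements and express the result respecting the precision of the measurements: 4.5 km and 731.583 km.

4.5 km + 731.583 km = 736.083 km.
Addition/subtraction keeps the fewest decimal places: 4.5 → 1 decimal place, 731.583 → 3 decimal places; limit is 1.
Rounded to 1 decimal place: 736.1 km.

736.1 km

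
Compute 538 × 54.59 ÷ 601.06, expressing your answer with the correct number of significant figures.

48.9

538 × 54.59 ÷ 601.06 = 48.8627092137…
Multiplication/division keeps the fewest significant figures: 538 → 3 s.f., 54.59 → 4 s.f., 601.06 → 5 s.f.; limit is 3.
Rounded to 3 significant figures: 48.9.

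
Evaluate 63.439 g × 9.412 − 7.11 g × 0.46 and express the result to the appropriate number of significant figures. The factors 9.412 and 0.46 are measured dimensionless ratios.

593.8 g

63.439 × 9.412 = 597.087868 → 597.1 g (4 s.f., last digit at the 10^-1 place).
7.11 × 0.46 = 3.2706 → 3.3 g (2 s.f., last digit at the 10^-1 place).
Difference: 593.817268 g; keep the coarser place, 10^-1.
Result: 593.8 g.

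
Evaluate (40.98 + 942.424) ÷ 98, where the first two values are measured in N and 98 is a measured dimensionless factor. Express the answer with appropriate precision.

40.98 N + 942.424 N = 983.404 N; the sum is limited to 2 decimal places (5 s.f.).
Carrying full precision, 983.404 ÷ 98 = 10.0347346939… N; 98 has 2 s.f., so the result keeps min(5, 2) = 2 s.f.
Rounded to 2 significant figures: 1.0 × 10^1 N.

1.0 × 10^1 N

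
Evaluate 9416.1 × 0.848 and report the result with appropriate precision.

9416.1 × 0.848 = 7984.8528
Multiplication/division keeps the fewest significant figures: 9416.1 → 5 s.f., 0.848 → 3 s.f.; limit is 3.
Rounded to 3 significant figures: 7.98 × 10³.

7.98 × 10³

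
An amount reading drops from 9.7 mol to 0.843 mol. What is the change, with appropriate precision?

8.9 mol

9.7 mol − 0.843 mol = 8.857 mol.
Addition/subtraction keeps the fewest decimal places: 9.7 → 1 decimal place, 0.843 → 3 decimal places; limit is 1.
Rounded to 1 decimal place: 8.9 mol.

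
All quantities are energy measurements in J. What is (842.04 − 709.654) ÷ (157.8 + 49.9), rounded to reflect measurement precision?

842.04 − 709.654 = 132.386, limited to 2 d.p. → 5 s.f.; 157.8 + 49.9 = 207.7, limited to 1 d.p. → 4 s.f.
Carrying full precision, 132.386 ÷ 207.7 = 0.63739046702…; keep min(5, 4) = 4 s.f.
Rounded to 4 significant figures: 0.6374.

0.6374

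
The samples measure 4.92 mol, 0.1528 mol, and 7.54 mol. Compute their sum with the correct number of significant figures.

12.61 mol

4.92 mol + 0.1528 mol + 7.54 mol = 12.6128 mol.
Addition/subtraction keeps the fewest decimal places: 4.92 → 2 decimal places, 0.1528 → 4 decimal places, 7.54 → 2 decimal places; limit is 2.
Rounded to 2 decimal places: 12.61 mol.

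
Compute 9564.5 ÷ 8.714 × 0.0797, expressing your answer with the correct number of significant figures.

87.5

9564.5 ÷ 8.714 × 0.0797 = 87.4788443883…
Multiplication/division keeps the fewest significant figures: 9564.5 → 5 s.f., 8.714 → 4 s.f., 0.0797 → 3 s.f.; limit is 3.
Rounded to 3 significant figures: 87.5.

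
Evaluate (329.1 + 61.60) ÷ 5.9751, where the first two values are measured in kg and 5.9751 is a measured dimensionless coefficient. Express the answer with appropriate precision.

329.1 kg + 61.60 kg = 390.70 kg; the sum is limited to 1 decimal place (4 s.f.).
Carrying full precision, 390.70 ÷ 5.9751 = 65.3880269786… kg; 5.9751 has 5 s.f., so the result keeps min(4, 5) = 4 s.f.
Rounded to 4 significant figures: 65.39 kg.

65.39 kg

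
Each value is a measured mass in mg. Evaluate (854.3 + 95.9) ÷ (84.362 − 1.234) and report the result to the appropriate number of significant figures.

11.43

854.3 + 95.9 = 950.2, limited to 1 d.p. → 4 s.f.; 84.362 − 1.234 = 83.128, limited to 3 d.p. → 5 s.f.
Carrying full precision, 950.2 ÷ 83.128 = 11.4305649119…; keep min(4, 5) = 4 s.f.
Rounded to 4 significant figures: 11.43.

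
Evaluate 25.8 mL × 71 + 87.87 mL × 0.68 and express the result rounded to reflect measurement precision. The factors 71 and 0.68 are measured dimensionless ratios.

1.9 × 10^3 mL

25.8 × 71 = 1831.8 → 1.8 × 10^3 mL (2 s.f., last digit at the 10^2 place).
87.87 × 0.68 = 59.7516 → 6.0 × 10^1 mL (2 s.f., last digit at the 10^0 place).
Sum: 1891.5516 mL; keep the coarser place, 10^2.
Result: 1.9 × 10^3 mL.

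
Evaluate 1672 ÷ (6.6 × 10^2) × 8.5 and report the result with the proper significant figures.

1672 ÷ (6.6 × 10^2) × 8.5 = 21.5333333333…
Multiplication/division keeps the fewest significant figures: 1672 → 4 s.f., 6.6 × 10^2 → 2 s.f., 8.5 → 2 s.f.; limit is 2.
Rounded to 2 significant figures: 22.

22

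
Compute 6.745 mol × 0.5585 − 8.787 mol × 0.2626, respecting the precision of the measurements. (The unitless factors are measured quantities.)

6.745 × 0.5585 = 3.7670825 → 3.767 mol (4 s.f., last digit at the 10^-3 place).
8.787 × 0.2626 = 2.3074662 → 2.307 mol (4 s.f., last digit at the 10^-3 place).
Difference: 1.4596163 mol; keep the coarser place, 10^-3.
Result: 1.460 mol.

1.460 mol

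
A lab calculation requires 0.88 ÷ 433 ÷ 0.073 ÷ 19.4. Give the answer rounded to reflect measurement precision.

0.88 ÷ 433 ÷ 0.073 ÷ 19.4 = 0.00143506041767…
Multiplication/division keeps the fewest significant figures: 0.88 → 2 s.f., 433 → 3 s.f., 0.073 → 2 s.f., 19.4 → 3 s.f.; limit is 2.
Rounded to 2 significant figures: 0.0014.

0.0014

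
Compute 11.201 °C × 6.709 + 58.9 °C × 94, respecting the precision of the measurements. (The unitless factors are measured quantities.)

5.6 × 10³ °C

11.201 × 6.709 = 75.147509 → 75.15 °C (4 s.f., last digit at the 10^-2 place).
58.9 × 94 = 5536.6 → 5.5 × 10³ °C (2 s.f., last digit at the 10^2 place).
Sum: 5611.747509 °C; keep the coarser place, 10^2.
Result: 5.6 × 10³ °C.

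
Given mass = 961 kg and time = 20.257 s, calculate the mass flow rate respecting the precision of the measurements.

mass flow rate = 961 kg ÷ 20.257 s = 47.440390976… kg/s.
961 has 3 significant figures; 20.257 has 5.
Division/multiplication keeps the fewest: 3 significant figures.
Rounded: 47.4 kg/s.

47.4 kg/s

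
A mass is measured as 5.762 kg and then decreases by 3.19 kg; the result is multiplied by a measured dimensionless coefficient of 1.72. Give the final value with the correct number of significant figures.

4.42 kg

5.762 kg − 3.19 kg = 2.572 kg; the difference is limited to 2 decimal places (3 s.f.).
Carrying full precision, 2.572 × 1.72 = 4.42384 kg; 1.72 has 3 s.f., so the result keeps min(3, 3) = 3 s.f.
Rounded to 3 significant figures: 4.42 kg.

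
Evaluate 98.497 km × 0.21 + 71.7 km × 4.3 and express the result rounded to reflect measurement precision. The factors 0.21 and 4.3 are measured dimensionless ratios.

98.497 × 0.21 = 20.68437 → 21 km (2 s.f., last digit at the 10^0 place).
71.7 × 4.3 = 308.31 → 3.1 × 10^2 km (2 s.f., last digit at the 10^1 place).
Sum: 328.99437 km; keep the coarser place, 10^1.
Result: 3.3 × 10^2 km.

3.3 × 10^2 km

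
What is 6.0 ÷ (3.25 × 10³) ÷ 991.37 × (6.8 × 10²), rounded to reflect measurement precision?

6.0 ÷ (3.25 × 10³) ÷ 991.37 × (6.8 × 10²) = 0.00126631289567…
Multiplication/division keeps the fewest significant figures: 6.0 → 2 s.f., 3.25 × 10³ → 3 s.f., 991.37 → 5 s.f., 6.8 × 10² → 2 s.f.; limit is 2.
Rounded to 2 significant figures: 0.0013.

0.0013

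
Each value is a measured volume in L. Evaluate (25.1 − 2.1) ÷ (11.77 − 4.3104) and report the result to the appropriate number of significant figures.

25.1 − 2.1 = 23.0, limited to 1 d.p. → 3 s.f.; 11.77 − 4.3104 = 7.4596, limited to 2 d.p. → 3 s.f.
Carrying full precision, 23.0 ÷ 7.4596 = 3.08327524264…; keep min(3, 3) = 3 s.f.
Rounded to 3 significant figures: 3.08.

3.08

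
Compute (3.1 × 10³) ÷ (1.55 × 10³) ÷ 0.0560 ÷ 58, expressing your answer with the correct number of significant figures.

0.62

(3.1 × 10³) ÷ (1.55 × 10³) ÷ 0.0560 ÷ 58 = 0.615763546798…
Multiplication/division keeps the fewest significant figures: 3.1 × 10³ → 2 s.f., 1.55 × 10³ → 3 s.f., 0.0560 → 3 s.f., 58 → 2 s.f.; limit is 2.
Rounded to 2 significant figures: 0.62.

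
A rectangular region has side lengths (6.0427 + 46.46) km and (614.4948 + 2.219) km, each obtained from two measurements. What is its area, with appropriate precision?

3.238 × 10^4 km²

6.0427 + 46.46 = 52.5027, limited to 2 d.p. → 4 s.f.; 614.4948 + 2.219 = 616.7138, limited to 3 d.p. → 6 s.f.
Carrying full precision, 52.5027 × 616.7138 = 32379.1396273…; keep min(4, 6) = 4 s.f.
Rounded to 4 significant figures: 3.238 × 10^4 km².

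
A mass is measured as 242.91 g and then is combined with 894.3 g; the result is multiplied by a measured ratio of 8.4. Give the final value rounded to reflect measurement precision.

9.6 × 10^3 g

242.91 g + 894.3 g = 1137.21 g; the sum is limited to 1 decimal place (5 s.f.).
Carrying full precision, 1137.21 × 8.4 = 9552.564 g; 8.4 has 2 s.f., so the result keeps min(5, 2) = 2 s.f.
Rounded to 2 significant figures: 9.6 × 10^3 g.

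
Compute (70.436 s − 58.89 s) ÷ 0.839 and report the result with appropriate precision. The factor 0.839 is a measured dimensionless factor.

13.8 s

70.436 s − 58.89 s = 11.546 s; the difference is limited to 2 decimal places (4 s.f.).
Carrying full precision, 11.546 ÷ 0.839 = 13.7616209774… s; 0.839 has 3 s.f., so the result keeps min(4, 3) = 3 s.f.
Rounded to 3 significant figures: 13.8 s.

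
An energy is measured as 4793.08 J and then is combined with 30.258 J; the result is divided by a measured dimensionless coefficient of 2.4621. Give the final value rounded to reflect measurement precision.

4793.08 J + 30.258 J = 4823.338 J; the sum is limited to 2 decimal places (6 s.f.).
Carrying full precision, 4823.338 ÷ 2.4621 = 1959.03415783… J; 2.4621 has 5 s.f., so the result keeps min(6, 5) = 5 s.f.
Rounded to 5 significant figures: 1959.0 J.

1959.0 J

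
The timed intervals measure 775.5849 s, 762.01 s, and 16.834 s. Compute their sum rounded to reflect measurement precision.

775.5849 s + 762.01 s + 16.834 s = 1554.4289 s.
Addition/subtraction keeps the fewest decimal places: 775.5849 → 4 decimal places, 762.01 → 2 decimal places, 16.834 → 3 decimal places; limit is 2.
Rounded to 2 decimal places: 1554.43 s.

1554.43 s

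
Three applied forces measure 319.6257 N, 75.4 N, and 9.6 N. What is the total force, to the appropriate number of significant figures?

404.6 N

319.6257 N + 75.4 N + 9.6 N = 404.6257 N.
Addition/subtraction keeps the fewest decimal places: 319.6257 → 4 decimal places, 75.4 → 1 decimal place, 9.6 → 1 decimal place; limit is 1.
Rounded to 1 decimal place: 404.6 N.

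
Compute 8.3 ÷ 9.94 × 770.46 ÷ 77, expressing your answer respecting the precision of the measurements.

8.4

8.3 ÷ 9.94 × 770.46 ÷ 77 = 8.35508897541…
Multiplication/division keeps the fewest significant figures: 8.3 → 2 s.f., 9.94 → 3 s.f., 770.46 → 5 s.f., 77 → 2 s.f.; limit is 2.
Rounded to 2 significant figures: 8.4.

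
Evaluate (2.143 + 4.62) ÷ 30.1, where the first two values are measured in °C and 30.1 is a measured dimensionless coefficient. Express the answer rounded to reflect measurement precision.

2.143 °C + 4.62 °C = 6.763 °C; the sum is limited to 2 decimal places (3 s.f.).
Carrying full precision, 6.763 ÷ 30.1 = 0.224684385382… °C; 30.1 has 3 s.f., so the result keeps min(3, 3) = 3 s.f.
Rounded to 3 significant figures: 0.225 °C.

0.225 °C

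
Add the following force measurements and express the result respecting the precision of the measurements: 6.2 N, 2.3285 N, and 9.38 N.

17.9 N

6.2 N + 2.3285 N + 9.38 N = 17.9085 N.
Addition/subtraction keeps the fewest decimal places: 6.2 → 1 decimal place, 2.3285 → 4 decimal places, 9.38 → 2 decimal places; limit is 1.
Rounded to 1 decimal place: 17.9 N.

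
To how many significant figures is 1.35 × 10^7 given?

3

1.35 × 10^7: in scientific notation every digit of the coefficient is significant.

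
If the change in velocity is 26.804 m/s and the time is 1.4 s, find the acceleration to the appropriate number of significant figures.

19 m/s²

acceleration = 26.804 m/s ÷ 1.4 s = 19.1457142857… m/s².
26.804 has 5 significant figures; 1.4 has 2.
Division/multiplication keeps the fewest: 2 significant figures.
Rounded: 19 m/s².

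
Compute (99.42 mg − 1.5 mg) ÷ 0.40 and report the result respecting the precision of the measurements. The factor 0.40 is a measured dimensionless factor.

2.4 × 10² mg

99.42 mg − 1.5 mg = 97.92 mg; the difference is limited to 1 decimal place (3 s.f.).
Carrying full precision, 97.92 ÷ 0.40 = 244.8 mg; 0.40 has 2 s.f., so the result keeps min(3, 2) = 2 s.f.
Rounded to 2 significant figures: 2.4 × 10² mg.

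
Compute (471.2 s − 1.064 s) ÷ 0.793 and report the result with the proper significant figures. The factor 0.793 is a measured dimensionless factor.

593 s

471.2 s − 1.064 s = 470.136 s; the difference is limited to 1 decimal place (4 s.f.).
Carrying full precision, 470.136 ÷ 0.793 = 592.857503153… s; 0.793 has 3 s.f., so the result keeps min(4, 3) = 3 s.f.
Rounded to 3 significant figures: 593 s.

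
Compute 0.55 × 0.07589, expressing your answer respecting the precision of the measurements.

0.55 × 0.07589 = 0.0417395
Multiplication/division keeps the fewest significant figures: 0.55 → 2 s.f., 0.07589 → 4 s.f.; limit is 2.
Rounded to 2 significant figures: 0.042.

0.042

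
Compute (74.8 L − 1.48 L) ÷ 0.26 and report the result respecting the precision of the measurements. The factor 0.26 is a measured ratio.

2.8 × 10² L

74.8 L − 1.48 L = 73.32 L; the difference is limited to 1 decimal place (3 s.f.).
Carrying full precision, 73.32 ÷ 0.26 = 282 L; 0.26 has 2 s.f., so the result keeps min(3, 2) = 2 s.f.
Rounded to 2 significant figures: 2.8 × 10² L.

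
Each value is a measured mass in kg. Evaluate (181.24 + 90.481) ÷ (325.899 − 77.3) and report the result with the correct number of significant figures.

181.24 + 90.481 = 271.721, limited to 2 d.p. → 5 s.f.; 325.899 − 77.3 = 248.599, limited to 1 d.p. → 4 s.f.
Carrying full precision, 271.721 ÷ 248.599 = 1.09300922369…; keep min(5, 4) = 4 s.f.
Rounded to 4 significant figures: 1.093.

1.093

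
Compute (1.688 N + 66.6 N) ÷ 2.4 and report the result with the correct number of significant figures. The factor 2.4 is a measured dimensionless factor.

1.688 N + 66.6 N = 68.288 N; the sum is limited to 1 decimal place (3 s.f.).
Carrying full precision, 68.288 ÷ 2.4 = 28.4533333333… N; 2.4 has 2 s.f., so the result keeps min(3, 2) = 2 s.f.
Rounded to 2 significant figures: 28 N.

28 N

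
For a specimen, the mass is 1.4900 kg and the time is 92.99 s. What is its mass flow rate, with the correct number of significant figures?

0.01602 kg/s

mass flow rate = 1.4900 kg ÷ 92.99 s = 0.0160232283041… kg/s.
1.4900 has 5 significant figures; 92.99 has 4.
Division/multiplication keeps the fewest: 4 significant figures.
Rounded: 0.01602 kg/s.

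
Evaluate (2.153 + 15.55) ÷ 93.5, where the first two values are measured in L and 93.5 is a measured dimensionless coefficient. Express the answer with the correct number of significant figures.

0.189 L

2.153 L + 15.55 L = 17.703 L; the sum is limited to 2 decimal places (4 s.f.).
Carrying full precision, 17.703 ÷ 93.5 = 0.189336898396… L; 93.5 has 3 s.f., so the result keeps min(4, 3) = 3 s.f.
Rounded to 3 significant figures: 0.189 L.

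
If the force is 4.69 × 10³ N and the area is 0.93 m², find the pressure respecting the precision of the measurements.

pressure = 4.69 × 10³ N ÷ 0.93 m² = 5043.01075269… Pa.
4.69 × 10³ has 3 significant figures; 0.93 has 2.
Division/multiplication keeps the fewest: 2 significant figures.
Rounded: 5.0 × 10³ Pa.

5.0 × 10³ Pa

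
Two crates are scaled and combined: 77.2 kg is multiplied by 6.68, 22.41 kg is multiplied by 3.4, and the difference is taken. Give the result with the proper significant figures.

4.40 × 10^2 kg

77.2 × 6.68 = 515.696 → 516 kg (3 s.f., last digit at the 10^0 place).
22.41 × 3.4 = 76.194 → 76 kg (2 s.f., last digit at the 10^0 place).
Difference: 439.502 kg; keep the coarser place, 10^0.
Result: 4.40 × 10^2 kg.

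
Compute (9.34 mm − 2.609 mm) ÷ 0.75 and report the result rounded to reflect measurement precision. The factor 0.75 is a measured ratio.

9.0 mm

9.34 mm − 2.609 mm = 6.731 mm; the difference is limited to 2 decimal places (3 s.f.).
Carrying full precision, 6.731 ÷ 0.75 = 8.97466666667… mm; 0.75 has 2 s.f., so the result keeps min(3, 2) = 2 s.f.
Rounded to 2 significant figures: 9.0 mm.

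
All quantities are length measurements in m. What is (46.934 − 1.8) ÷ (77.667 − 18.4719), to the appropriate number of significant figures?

46.934 − 1.8 = 45.134, limited to 1 d.p. → 3 s.f.; 77.667 − 18.4719 = 59.1951, limited to 3 d.p. → 5 s.f.
Carrying full precision, 45.134 ÷ 59.1951 = 0.762461757814…; keep min(3, 5) = 3 s.f.
Rounded to 3 significant figures: 0.762.

0.762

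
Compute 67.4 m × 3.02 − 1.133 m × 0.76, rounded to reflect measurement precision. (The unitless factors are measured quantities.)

203 m

67.4 × 3.02 = 203.548 → 2.04 × 10² m (3 s.f., last digit at the 10^0 place).
1.133 × 0.76 = 0.86108 → 0.86 m (2 s.f., last digit at the 10^-2 place).
Difference: 202.68692 m; keep the coarser place, 10^0.
Result: 203 m.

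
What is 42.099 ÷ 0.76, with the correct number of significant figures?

55

42.099 ÷ 0.76 = 55.3934210526…
Multiplication/division keeps the fewest significant figures: 42.099 → 5 s.f., 0.76 → 2 s.f.; limit is 2.
Rounded to 2 significant figures: 55.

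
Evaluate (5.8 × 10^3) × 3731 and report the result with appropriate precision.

(5.8 × 10^3) × 3731 = 21639800
Multiplication/division keeps the fewest significant figures: 5.8 × 10^3 → 2 s.f., 3731 → 4 s.f.; limit is 2.
Rounded to 2 significant figures: 2.2 × 10^7.

2.2 × 10^7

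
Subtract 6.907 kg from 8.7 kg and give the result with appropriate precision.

8.7 kg − 6.907 kg = 1.793 kg.
Addition/subtraction keeps the fewest decimal places: 8.7 → 1 decimal place, 6.907 → 3 decimal places; limit is 1.
Rounded to 1 decimal place: 1.8 kg.

1.8 kg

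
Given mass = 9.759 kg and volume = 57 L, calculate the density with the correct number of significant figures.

density = 9.759 kg ÷ 57 L = 0.171210526316… kg/L.
9.759 has 4 significant figures; 57 has 2.
Division/multiplication keeps the fewest: 2 significant figures.
Rounded: 0.17 kg/L.

0.17 kg/L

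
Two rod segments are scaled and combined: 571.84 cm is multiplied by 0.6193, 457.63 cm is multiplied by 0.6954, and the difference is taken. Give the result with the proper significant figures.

35.9 cm

571.84 × 0.6193 = 354.140512 → 3.541 × 10² cm (4 s.f., last digit at the 10^-1 place).
457.63 × 0.6954 = 318.235902 → 318.2 cm (4 s.f., last digit at the 10^-1 place).
Difference: 35.90461 cm; keep the coarser place, 10^-1.
Result: 35.9 cm.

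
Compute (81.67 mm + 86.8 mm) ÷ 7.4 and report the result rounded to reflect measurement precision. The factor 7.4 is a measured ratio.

81.67 mm + 86.8 mm = 168.47 mm; the sum is limited to 1 decimal place (4 s.f.).
Carrying full precision, 168.47 ÷ 7.4 = 22.7662162162… mm; 7.4 has 2 s.f., so the result keeps min(4, 2) = 2 s.f.
Rounded to 2 significant figures: 23 mm.

23 mm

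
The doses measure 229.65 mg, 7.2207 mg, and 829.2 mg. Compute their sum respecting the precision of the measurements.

1066.1 mg

229.65 mg + 7.2207 mg + 829.2 mg = 1066.0707 mg.
Addition/subtraction keeps the fewest decimal places: 229.65 → 2 decimal places, 7.2207 → 4 decimal places, 829.2 → 1 decimal place; limit is 1.
Rounded to 1 decimal place: 1066.1 mg.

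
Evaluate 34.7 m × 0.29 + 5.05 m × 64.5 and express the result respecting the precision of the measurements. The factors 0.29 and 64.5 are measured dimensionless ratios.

336 m

34.7 × 0.29 = 10.063 → 1.0 × 10^1 m (2 s.f., last digit at the 10^0 place).
5.05 × 64.5 = 325.725 → 326 m (3 s.f., last digit at the 10^0 place).
Sum: 335.788 m; keep the coarser place, 10^0.
Result: 336 m.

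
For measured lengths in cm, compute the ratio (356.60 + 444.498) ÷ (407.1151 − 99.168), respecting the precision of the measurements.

2.6014

356.60 + 444.498 = 801.098, limited to 2 d.p. → 5 s.f.; 407.1151 − 99.168 = 307.9471, limited to 3 d.p. → 6 s.f.
Carrying full precision, 801.098 ÷ 307.9471 = 2.60141433383…; keep min(5, 6) = 5 s.f.
Rounded to 5 significant figures: 2.6014.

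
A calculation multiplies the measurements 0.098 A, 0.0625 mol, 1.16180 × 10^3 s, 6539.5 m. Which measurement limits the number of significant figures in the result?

0.098 A

0.098 A → 2 s.f.; 0.0625 mol → 3 s.f.; 1.16180 × 10^3 s → 6 s.f.; 6539.5 m → 5 s.f.
The fewest is 2 significant figures, from 0.098 A.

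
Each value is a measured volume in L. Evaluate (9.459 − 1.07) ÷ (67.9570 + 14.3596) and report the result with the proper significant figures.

9.459 − 1.07 = 8.389, limited to 2 d.p. → 3 s.f.; 67.9570 + 14.3596 = 82.3166, limited to 4 d.p. → 6 s.f.
Carrying full precision, 8.389 ÷ 82.3166 = 0.101911400617…; keep min(3, 6) = 3 s.f.
Rounded to 3 significant figures: 0.102.

0.102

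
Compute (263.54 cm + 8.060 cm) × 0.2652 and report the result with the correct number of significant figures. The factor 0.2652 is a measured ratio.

263.54 cm + 8.060 cm = 271.600 cm; the sum is limited to 2 decimal places (5 s.f.).
Carrying full precision, 271.600 × 0.2652 = 72.02832 cm; 0.2652 has 4 s.f., so the result keeps min(5, 4) = 4 s.f.
Rounded to 4 significant figures: 72.03 cm.

72.03 cm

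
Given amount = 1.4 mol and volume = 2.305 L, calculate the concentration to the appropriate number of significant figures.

concentration = 1.4 mol ÷ 2.305 L = 0.60737527115… mol/L.
1.4 has 2 significant figures; 2.305 has 4.
Division/multiplication keeps the fewest: 2 significant figures.
Rounded: 0.61 mol/L.

0.61 mol/L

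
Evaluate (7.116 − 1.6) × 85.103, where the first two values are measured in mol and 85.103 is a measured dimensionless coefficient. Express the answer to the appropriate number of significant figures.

4.7 × 10^2 mol

7.116 mol − 1.6 mol = 5.516 mol; the difference is limited to 1 decimal place (2 s.f.).
Carrying full precision, 5.516 × 85.103 = 469.428148 mol; 85.103 has 5 s.f., so the result keeps min(2, 5) = 2 s.f.
Rounded to 2 significant figures: 4.7 × 10^2 mol.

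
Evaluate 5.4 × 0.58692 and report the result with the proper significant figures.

5.4 × 0.58692 = 3.169368
Multiplication/division keeps the fewest significant figures: 5.4 → 2 s.f., 0.58692 → 5 s.f.; limit is 2.
Rounded to 2 significant figures: 3.2.

3.2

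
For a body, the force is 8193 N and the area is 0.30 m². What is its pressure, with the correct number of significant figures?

2.7 × 10^4 Pa

pressure = 8193 N ÷ 0.30 m² = 27310 Pa.
8193 has 4 significant figures; 0.30 has 2.
Division/multiplication keeps the fewest: 2 significant figures.
Rounded: 2.7 × 10^4 Pa.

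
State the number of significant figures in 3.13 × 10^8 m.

3.13 × 10^8: in scientific notation every digit of the coefficient is significant.

3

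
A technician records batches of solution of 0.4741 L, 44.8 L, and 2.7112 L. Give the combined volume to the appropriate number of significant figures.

0.4741 L + 44.8 L + 2.7112 L = 47.9853 L.
Addition/subtraction keeps the fewest decimal places: 0.4741 → 4 decimal places, 44.8 → 1 decimal place, 2.7112 → 4 decimal places; limit is 1.
Rounded to 1 decimal place: 48.0 L.

48.0 L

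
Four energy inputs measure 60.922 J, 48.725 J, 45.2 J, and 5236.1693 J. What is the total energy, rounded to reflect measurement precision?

5391.0 J

60.922 J + 48.725 J + 45.2 J + 5236.1693 J = 5391.0163 J.
Addition/subtraction keeps the fewest decimal places: 60.922 → 3 decimal places, 48.725 → 3 decimal places, 45.2 → 1 decimal place, 5236.1693 → 4 decimal places; limit is 1.
Rounded to 1 decimal place: 5391.0 J.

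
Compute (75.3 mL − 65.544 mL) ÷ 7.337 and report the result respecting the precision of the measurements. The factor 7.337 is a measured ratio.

1.3 mL

75.3 mL − 65.544 mL = 9.756 mL; the difference is limited to 1 decimal place (2 s.f.).
Carrying full precision, 9.756 ÷ 7.337 = 1.32969878697… mL; 7.337 has 4 s.f., so the result keeps min(2, 4) = 2 s.f.
Rounded to 2 significant figures: 1.3 mL.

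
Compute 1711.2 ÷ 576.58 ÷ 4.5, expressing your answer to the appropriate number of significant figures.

6.6 × 10^-1

1711.2 ÷ 576.58 ÷ 4.5 = 0.659521084094…
Multiplication/division keeps the fewest significant figures: 1711.2 → 5 s.f., 576.58 → 5 s.f., 4.5 → 2 s.f.; limit is 2.
Rounded to 2 significant figures: 6.6 × 10^-1.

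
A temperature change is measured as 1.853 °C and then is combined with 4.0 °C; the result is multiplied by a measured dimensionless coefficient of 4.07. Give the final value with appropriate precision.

24 °C

1.853 °C + 4.0 °C = 5.853 °C; the sum is limited to 1 decimal place (2 s.f.).
Carrying full precision, 5.853 × 4.07 = 23.82171 °C; 4.07 has 3 s.f., so the result keeps min(2, 3) = 2 s.f.
Rounded to 2 significant figures: 24 °C.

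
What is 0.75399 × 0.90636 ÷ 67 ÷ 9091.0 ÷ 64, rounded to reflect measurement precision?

1.8 × 10⁻⁸

0.75399 × 0.90636 ÷ 67 ÷ 9091.0 ÷ 64 = 1.75307252067 × 10^-8…
Multiplication/division keeps the fewest significant figures: 0.75399 → 5 s.f., 0.90636 → 5 s.f., 67 → 2 s.f., 9091.0 → 5 s.f., 64 → 2 s.f.; limit is 2.
Rounded to 2 significant figures: 1.8 × 10⁻⁸.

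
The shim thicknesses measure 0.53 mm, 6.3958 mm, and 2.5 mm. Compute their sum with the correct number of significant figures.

9.4 mm

0.53 mm + 6.3958 mm + 2.5 mm = 9.4258 mm.
Addition/subtraction keeps the fewest decimal places: 0.53 → 2 decimal places, 6.3958 → 4 decimal places, 2.5 → 1 decimal place; limit is 1.
Rounded to 1 decimal place: 9.4 mm.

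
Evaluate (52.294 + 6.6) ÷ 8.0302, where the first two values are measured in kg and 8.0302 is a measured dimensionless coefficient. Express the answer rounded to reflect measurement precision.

7.33 kg

52.294 kg + 6.6 kg = 58.894 kg; the sum is limited to 1 decimal place (3 s.f.).
Carrying full precision, 58.894 ÷ 8.0302 = 7.33406390874… kg; 8.0302 has 5 s.f., so the result keeps min(3, 5) = 3 s.f.
Rounded to 3 significant figures: 7.33 kg.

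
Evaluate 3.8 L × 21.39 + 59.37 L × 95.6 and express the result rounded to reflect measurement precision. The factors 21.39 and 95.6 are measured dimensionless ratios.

3.8 × 21.39 = 81.282 → 81 L (2 s.f., last digit at the 10^0 place).
59.37 × 95.6 = 5675.772 → 5.68 × 10^3 L (3 s.f., last digit at the 10^1 place).
Sum: 5757.054 L; keep the coarser place, 10^1.
Result: 5.76 × 10^3 L.

5.76 × 10^3 L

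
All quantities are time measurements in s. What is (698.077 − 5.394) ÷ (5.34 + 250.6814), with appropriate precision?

698.077 − 5.394 = 692.683, limited to 3 d.p. → 6 s.f.; 5.34 + 250.6814 = 256.0214, limited to 2 d.p. → 5 s.f.
Carrying full precision, 692.683 ÷ 256.0214 = 2.70556680028…; keep min(6, 5) = 5 s.f.
Rounded to 5 significant figures: 2.7056.

2.7056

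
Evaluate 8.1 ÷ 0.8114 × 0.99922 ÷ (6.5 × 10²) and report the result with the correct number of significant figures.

0.015

8.1 ÷ 0.8114 × 0.99922 ÷ (6.5 × 10²) = 0.0153460912762…
Multiplication/division keeps the fewest significant figures: 8.1 → 2 s.f., 0.8114 → 4 s.f., 0.99922 → 5 s.f., 6.5 × 10² → 2 s.f.; limit is 2.
Rounded to 2 significant figures: 0.015.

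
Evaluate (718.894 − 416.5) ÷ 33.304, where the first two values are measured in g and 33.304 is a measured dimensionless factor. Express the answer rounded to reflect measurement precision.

9.080 g

718.894 g − 416.5 g = 302.394 g; the difference is limited to 1 decimal place (4 s.f.).
Carrying full precision, 302.394 ÷ 33.304 = 9.07981023301… g; 33.304 has 5 s.f., so the result keeps min(4, 5) = 4 s.f.
Rounded to 4 significant figures: 9.080 g.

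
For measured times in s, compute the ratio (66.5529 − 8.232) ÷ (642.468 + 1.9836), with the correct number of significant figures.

66.5529 − 8.232 = 58.3209, limited to 3 d.p. → 5 s.f.; 642.468 + 1.9836 = 644.4516, limited to 3 d.p. → 6 s.f.
Carrying full precision, 58.3209 ÷ 644.4516 = 0.0904969434477…; keep min(5, 6) = 5 s.f.
Rounded to 5 significant figures: 0.090497.

0.090497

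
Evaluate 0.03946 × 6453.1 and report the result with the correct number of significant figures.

0.03946 × 6453.1 = 254.639326
Multiplication/division keeps the fewest significant figures: 0.03946 → 4 s.f., 6453.1 → 5 s.f.; limit is 4.
Rounded to 4 significant figures: 254.6.

254.6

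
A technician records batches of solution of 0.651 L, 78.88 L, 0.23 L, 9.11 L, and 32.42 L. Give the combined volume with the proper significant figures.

121.29 L

0.651 L + 78.88 L + 0.23 L + 9.11 L + 32.42 L = 121.291 L.
Addition/subtraction keeps the fewest decimal places: 0.651 → 3 decimal places, 78.88 → 2 decimal places, 0.23 → 2 decimal places, 9.11 → 2 decimal places, 32.42 → 2 decimal places; limit is 2.
Rounded to 2 decimal places: 121.29 L.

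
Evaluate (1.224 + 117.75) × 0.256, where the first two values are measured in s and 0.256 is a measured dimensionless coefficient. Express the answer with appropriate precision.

1.224 s + 117.75 s = 118.974 s; the sum is limited to 2 decimal places (5 s.f.).
Carrying full precision, 118.974 × 0.256 = 30.457344 s; 0.256 has 3 s.f., so the result keeps min(5, 3) = 3 s.f.
Rounded to 3 significant figures: 30.5 s.

30.5 s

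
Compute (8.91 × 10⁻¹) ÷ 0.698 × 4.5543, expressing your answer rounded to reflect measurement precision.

(8.91 × 10⁻¹) ÷ 0.698 × 4.5543 = 5.81358352436…
Multiplication/division keeps the fewest significant figures: 8.91 × 10⁻¹ → 3 s.f., 0.698 → 3 s.f., 4.5543 → 5 s.f.; limit is 3.
Rounded to 3 significant figures: 5.81.

5.81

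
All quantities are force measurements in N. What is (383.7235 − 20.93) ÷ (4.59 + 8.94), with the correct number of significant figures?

383.7235 − 20.93 = 362.7935, limited to 2 d.p. → 5 s.f.; 4.59 + 8.94 = 13.53, limited to 2 d.p. → 4 s.f.
Carrying full precision, 362.7935 ÷ 13.53 = 26.8140059128…; keep min(5, 4) = 4 s.f.
Rounded to 4 significant figures: 26.81.

26.81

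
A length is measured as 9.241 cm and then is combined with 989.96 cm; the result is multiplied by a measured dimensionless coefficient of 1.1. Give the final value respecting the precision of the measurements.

1.1 × 10^3 cm

9.241 cm + 989.96 cm = 999.201 cm; the sum is limited to 2 decimal places (5 s.f.).
Carrying full precision, 999.201 × 1.1 = 1099.1211 cm; 1.1 has 2 s.f., so the result keeps min(5, 2) = 2 s.f.
Rounded to 2 significant figures: 1.1 × 10^3 cm.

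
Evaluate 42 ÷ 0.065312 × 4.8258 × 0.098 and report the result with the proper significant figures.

3.0 × 10^2

42 ÷ 0.065312 × 4.8258 × 0.098 = 304.124706026…
Multiplication/division keeps the fewest significant figures: 42 → 2 s.f., 0.065312 → 5 s.f., 4.8258 → 5 s.f., 0.098 → 2 s.f.; limit is 2.
Rounded to 2 significant figures: 3.0 × 10^2.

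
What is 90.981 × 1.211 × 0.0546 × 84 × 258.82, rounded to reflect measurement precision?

1.3 × 10^5

90.981 × 1.211 × 0.0546 × 84 × 258.82 = 130787.009861…
Multiplication/division keeps the fewest significant figures: 90.981 → 5 s.f., 1.211 → 4 s.f., 0.0546 → 3 s.f., 84 → 2 s.f., 258.82 → 5 s.f.; limit is 2.
Rounded to 2 significant figures: 1.3 × 10^5.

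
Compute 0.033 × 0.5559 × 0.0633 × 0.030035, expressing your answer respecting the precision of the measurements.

0.033 × 0.5559 × 0.0633 × 0.030035 = 0.0000348772279828…
Multiplication/division keeps the fewest significant figures: 0.033 → 2 s.f., 0.5559 → 4 s.f., 0.0633 → 3 s.f., 0.030035 → 5 s.f.; limit is 2.
Rounded to 2 significant figures: 3.5 × 10⁻⁵.

3.5 × 10⁻⁵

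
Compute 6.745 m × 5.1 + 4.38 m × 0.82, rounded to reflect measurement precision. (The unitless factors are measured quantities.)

6.745 × 5.1 = 34.3995 → 34 m (2 s.f., last digit at the 10^0 place).
4.38 × 0.82 = 3.5916 → 3.6 m (2 s.f., last digit at the 10^-1 place).
Sum: 37.9911 m; keep the coarser place, 10^0.
Result: 38 m.

38 m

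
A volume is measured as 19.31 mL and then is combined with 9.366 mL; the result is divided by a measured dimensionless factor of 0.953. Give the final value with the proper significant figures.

19.31 mL + 9.366 mL = 28.676 mL; the sum is limited to 2 decimal places (4 s.f.).
Carrying full precision, 28.676 ÷ 0.953 = 30.0902413431… mL; 0.953 has 3 s.f., so the result keeps min(4, 3) = 3 s.f.
Rounded to 3 significant figures: 30.1 mL.

30.1 mL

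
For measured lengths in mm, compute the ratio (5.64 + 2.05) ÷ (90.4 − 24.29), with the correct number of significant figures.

5.64 + 2.05 = 7.69, limited to 2 d.p. → 3 s.f.; 90.4 − 24.29 = 66.11, limited to 1 d.p. → 3 s.f.
Carrying full precision, 7.69 ÷ 66.11 = 0.116321282711…; keep min(3, 3) = 3 s.f.
Rounded to 3 significant figures: 0.116.

0.116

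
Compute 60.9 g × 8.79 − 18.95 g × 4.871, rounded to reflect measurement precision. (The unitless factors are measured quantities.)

60.9 × 8.79 = 535.311 → 535 g (3 s.f., last digit at the 10^0 place).
18.95 × 4.871 = 92.30545 → 92.31 g (4 s.f., last digit at the 10^-2 place).
Difference: 443.00555 g; keep the coarser place, 10^0.
Result: 443 g.

443 g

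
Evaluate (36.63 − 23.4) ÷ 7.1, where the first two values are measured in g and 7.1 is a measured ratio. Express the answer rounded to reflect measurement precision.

36.63 g − 23.4 g = 13.23 g; the difference is limited to 1 decimal place (3 s.f.).
Carrying full precision, 13.23 ÷ 7.1 = 1.86338028169… g; 7.1 has 2 s.f., so the result keeps min(3, 2) = 2 s.f.
Rounded to 2 significant figures: 1.9 g.

1.9 g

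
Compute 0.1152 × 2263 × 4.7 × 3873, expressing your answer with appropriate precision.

4.7 × 10^6

0.1152 × 2263 × 4.7 × 3873 = 4745504.48256
Multiplication/division keeps the fewest significant figures: 0.1152 → 4 s.f., 2263 → 4 s.f., 4.7 → 2 s.f., 3873 → 4 s.f.; limit is 2.
Rounded to 2 significant figures: 4.7 × 10^6.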